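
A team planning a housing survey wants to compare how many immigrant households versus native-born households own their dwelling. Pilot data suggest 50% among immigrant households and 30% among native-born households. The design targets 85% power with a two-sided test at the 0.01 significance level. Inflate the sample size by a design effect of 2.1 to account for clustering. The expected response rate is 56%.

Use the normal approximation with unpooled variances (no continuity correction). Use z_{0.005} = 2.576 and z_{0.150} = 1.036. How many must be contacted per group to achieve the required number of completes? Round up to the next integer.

n = (z_{α/2} + z_β)² · [p₁(1−p₁) + p₂(1−p₂)] / (p₁ − p₂)²
  = (2.576 + 1.036)² · (0.50·0.50 + 0.30·0.70) / (0.20)²
  = (3.612)² · (0.2500 + 0.2100) / 0.0400
  = 13.0465 · 0.4600 / 0.0400
  = 150.04
Design effect: 2.1 × 150.04 = 315.07.
Adjust for 56% response: 315.07 / 0.56 = 562.63.
Round up → n = 563 per group.

n = 563 per group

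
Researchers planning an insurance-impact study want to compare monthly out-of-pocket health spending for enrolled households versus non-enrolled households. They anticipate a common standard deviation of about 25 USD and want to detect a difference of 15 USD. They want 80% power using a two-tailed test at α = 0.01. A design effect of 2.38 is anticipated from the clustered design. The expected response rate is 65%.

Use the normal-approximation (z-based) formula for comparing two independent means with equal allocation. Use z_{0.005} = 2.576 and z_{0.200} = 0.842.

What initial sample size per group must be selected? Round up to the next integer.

n = (z_{α/2} + z_β)² · (σ₁² + σ₂²) / δ²
  = (2.576 + 0.842)² · (2·25² = 1250) / 15²
  = 11.6827 · 1250 / 225
  = 64.90
Design effect: 2.38 × 64.90 = 154.47.
Adjust for 65% response: 154.47 / 0.65 = 237.65.
Round up → n = 238 per group.

n = 238 per group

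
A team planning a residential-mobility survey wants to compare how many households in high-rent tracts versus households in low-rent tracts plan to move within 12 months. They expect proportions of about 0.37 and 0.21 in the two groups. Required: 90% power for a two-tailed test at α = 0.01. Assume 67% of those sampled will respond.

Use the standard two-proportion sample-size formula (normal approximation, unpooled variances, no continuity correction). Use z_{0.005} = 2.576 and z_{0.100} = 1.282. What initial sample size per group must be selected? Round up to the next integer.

n = 347 per group

n = (z_{α/2} + z_β)² · [p₁(1−p₁) + p₂(1−p₂)] / (p₁ − p₂)²
  = (2.576 + 1.282)² · (0.37·0.63 + 0.21·0.79) / (0.16)²
  = (3.858)² · (0.2331 + 0.1659) / 0.0256
  = 14.8842 · 0.3990 / 0.0256
  = 231.98
Adjust for 67% response: 231.98 / 0.67 = 346.24.
Round up → n = 347 per group.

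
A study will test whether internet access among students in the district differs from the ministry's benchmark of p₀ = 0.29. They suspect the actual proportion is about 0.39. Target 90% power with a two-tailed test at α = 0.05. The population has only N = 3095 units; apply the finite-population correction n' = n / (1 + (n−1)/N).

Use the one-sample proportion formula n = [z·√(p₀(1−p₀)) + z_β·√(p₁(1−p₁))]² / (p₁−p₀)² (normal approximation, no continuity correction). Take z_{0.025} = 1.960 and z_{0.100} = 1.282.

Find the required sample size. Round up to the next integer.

n = 214

n = [z_{α/2}·√(p₀q₀) + z_β·√(p₁q₁)]² / (p₁ − p₀)²
  = [1.960·√(0.29·0.71) + 1.282·√(0.39·0.61)]² / (0.10)²
  = [1.960·0.4538 + 1.282·0.4877]² / 0.0100
  = [1.5147]² / 0.0100
  = 229.42
Finite-population correction (N = 3095): 229.42 / (1 + (229.42 − 1)/3095) = 213.65.
Round up → n = 214.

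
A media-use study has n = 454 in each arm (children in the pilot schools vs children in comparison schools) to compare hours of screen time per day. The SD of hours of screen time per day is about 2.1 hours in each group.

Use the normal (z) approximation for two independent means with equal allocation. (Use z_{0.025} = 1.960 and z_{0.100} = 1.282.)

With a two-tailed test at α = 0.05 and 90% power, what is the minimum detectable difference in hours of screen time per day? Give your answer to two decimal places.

δ = (z_{α/2} + z_β) · √((σ₁²+σ₂²)/n)
  = (1.960 + 1.282) · √(8.82/454)
  = 3.242 · √0.01943
  = 3.242 · 0.1394
  = 0.4519

Minimum detectable difference ≈ 0.45 hours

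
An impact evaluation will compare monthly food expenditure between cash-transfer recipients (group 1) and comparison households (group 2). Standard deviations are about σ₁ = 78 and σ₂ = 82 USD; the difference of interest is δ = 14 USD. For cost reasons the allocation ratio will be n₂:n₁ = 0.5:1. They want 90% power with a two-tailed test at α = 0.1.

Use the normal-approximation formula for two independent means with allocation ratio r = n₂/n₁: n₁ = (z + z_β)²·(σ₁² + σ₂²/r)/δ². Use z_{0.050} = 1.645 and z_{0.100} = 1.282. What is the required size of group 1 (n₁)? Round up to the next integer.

n₁ = 854

n₁ = (z_{α/2} + z_β)² · (σ₁² + σ₂²/r) / δ²
   = (1.645 + 1.282)² · (78² + 82²/0.5) / 14²
   = 8.5673 · (6084 + 13448) / 196
   = 8.5673 · 19532 / 196
   = 853.76
Round up → n₁ = 854; n₂ = r·n₁ = 0.5 × 854 = 427.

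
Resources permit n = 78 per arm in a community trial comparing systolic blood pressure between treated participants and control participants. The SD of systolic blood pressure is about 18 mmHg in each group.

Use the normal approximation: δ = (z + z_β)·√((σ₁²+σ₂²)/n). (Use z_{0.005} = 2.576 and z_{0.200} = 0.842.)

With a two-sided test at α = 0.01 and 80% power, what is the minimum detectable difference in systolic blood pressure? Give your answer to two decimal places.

δ = (z_{α/2} + z_β) · √((σ₁²+σ₂²)/n)
  = (2.576 + 0.842) · √(648/78)
  = 3.418 · √8.3077
  = 3.418 · 2.8823
  = 9.8517

Minimum detectable difference ≈ 9.85 mmHg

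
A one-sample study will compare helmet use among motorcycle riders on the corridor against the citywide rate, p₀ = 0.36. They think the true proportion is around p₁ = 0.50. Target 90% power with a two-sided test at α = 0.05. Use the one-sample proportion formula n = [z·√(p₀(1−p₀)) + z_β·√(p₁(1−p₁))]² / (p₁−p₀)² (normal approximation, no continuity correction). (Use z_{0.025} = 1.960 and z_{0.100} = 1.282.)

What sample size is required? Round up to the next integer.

n = 128

n = [z_{α/2}·√(p₀q₀) + z_β·√(p₁q₁)]² / (p₁ − p₀)²
  = [1.960·√(0.36·0.64) + 1.282·√(0.50·0.50)]² / (0.14)²
  = [1.960·0.4800 + 1.282·0.5000]² / 0.0196
  = [1.5818]² / 0.0196
  = 127.66
Round up → n = 128.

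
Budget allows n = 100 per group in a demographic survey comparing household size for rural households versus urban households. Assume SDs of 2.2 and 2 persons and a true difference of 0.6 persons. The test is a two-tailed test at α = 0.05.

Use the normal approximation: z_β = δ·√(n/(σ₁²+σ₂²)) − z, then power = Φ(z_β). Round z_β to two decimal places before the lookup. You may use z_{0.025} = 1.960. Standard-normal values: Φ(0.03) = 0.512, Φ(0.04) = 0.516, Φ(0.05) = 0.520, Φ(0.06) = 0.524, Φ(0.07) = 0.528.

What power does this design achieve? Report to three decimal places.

Power ≈ 0.524

z_β = δ·√(n/(σ₁²+σ₂²)) − z_{α/2}
    = 0.6 · √(100/8.84) − 1.960
    = 0.6 · 3.36336 − 1.960
    = 2.0180 − 1.960 = 0.0580 → 0.06
Power = Φ(0.06) = 0.524.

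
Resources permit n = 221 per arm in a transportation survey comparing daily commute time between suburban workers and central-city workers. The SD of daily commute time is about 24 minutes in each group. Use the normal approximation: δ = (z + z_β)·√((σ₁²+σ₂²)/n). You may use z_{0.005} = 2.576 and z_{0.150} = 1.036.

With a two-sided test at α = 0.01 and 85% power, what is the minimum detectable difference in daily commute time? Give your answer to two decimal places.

δ = (z_{α/2} + z_β) · √((σ₁²+σ₂²)/n)
  = (2.576 + 1.036) · √(1152/221)
  = 3.612 · √5.2127
  = 3.612 · 2.2831
  = 8.2467

Minimum detectable difference ≈ 8.25 minutes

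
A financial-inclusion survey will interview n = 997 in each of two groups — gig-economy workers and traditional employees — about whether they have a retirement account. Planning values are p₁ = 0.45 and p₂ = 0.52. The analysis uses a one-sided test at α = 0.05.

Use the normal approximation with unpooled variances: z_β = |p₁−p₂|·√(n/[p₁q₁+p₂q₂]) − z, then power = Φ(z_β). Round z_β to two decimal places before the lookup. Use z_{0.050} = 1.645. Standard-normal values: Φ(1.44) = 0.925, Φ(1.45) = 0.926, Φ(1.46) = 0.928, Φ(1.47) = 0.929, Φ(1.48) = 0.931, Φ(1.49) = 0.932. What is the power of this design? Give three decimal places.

z_β = |p₁−p₂|·√(n/[p₁q₁+p₂q₂]) − z_α
    = 0.07 · √(997/0.4971) − 1.645
    = 0.07 · 44.7843 − 1.645
    = 3.1349 − 1.645 = 1.4899 → 1.49
Power = Φ(1.49) = 0.932.

Power ≈ 0.932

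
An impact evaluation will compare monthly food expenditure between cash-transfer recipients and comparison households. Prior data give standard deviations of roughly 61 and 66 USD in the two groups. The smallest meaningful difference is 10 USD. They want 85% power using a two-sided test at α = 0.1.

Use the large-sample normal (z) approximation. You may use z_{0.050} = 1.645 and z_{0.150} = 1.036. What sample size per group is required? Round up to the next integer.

n = 581 per group

n = (z_{α/2} + z_β)² · (σ₁² + σ₂²) / δ²
  = (1.645 + 1.036)² · (61² + 66² = 8077) / 10²
  = 7.1878 · 8077 / 100
  = 580.56
Round up → n = 581 per group.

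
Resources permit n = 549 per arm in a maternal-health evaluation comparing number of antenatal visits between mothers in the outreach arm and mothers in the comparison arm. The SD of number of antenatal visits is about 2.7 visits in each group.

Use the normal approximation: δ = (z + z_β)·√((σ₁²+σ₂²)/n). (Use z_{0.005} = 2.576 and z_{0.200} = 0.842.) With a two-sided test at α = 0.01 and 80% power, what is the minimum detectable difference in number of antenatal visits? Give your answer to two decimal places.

Minimum detectable difference ≈ 0.56 visits

δ = (z_{α/2} + z_β) · √((σ₁²+σ₂²)/n)
  = (2.576 + 0.842) · √(14.58/549)
  = 3.418 · √0.02656
  = 3.418 · 0.1630
  = 0.5570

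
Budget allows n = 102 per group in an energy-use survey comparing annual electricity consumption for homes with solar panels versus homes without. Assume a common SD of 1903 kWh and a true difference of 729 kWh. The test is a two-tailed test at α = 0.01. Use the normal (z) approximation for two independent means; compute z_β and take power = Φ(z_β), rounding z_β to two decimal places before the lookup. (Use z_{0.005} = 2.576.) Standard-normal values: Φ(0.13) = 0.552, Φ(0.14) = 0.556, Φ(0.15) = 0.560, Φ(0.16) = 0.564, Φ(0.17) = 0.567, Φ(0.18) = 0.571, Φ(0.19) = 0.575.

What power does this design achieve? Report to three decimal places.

Power ≈ 0.564

z_β = δ·√(n/(σ₁²+σ₂²)) − z_{α/2}
    = 729 · √(102/7242818) − 2.576
    = 729 · 0.00375 − 2.576
    = 2.7357 − 2.576 = 0.1597 → 0.16
Power = Φ(0.16) = 0.564.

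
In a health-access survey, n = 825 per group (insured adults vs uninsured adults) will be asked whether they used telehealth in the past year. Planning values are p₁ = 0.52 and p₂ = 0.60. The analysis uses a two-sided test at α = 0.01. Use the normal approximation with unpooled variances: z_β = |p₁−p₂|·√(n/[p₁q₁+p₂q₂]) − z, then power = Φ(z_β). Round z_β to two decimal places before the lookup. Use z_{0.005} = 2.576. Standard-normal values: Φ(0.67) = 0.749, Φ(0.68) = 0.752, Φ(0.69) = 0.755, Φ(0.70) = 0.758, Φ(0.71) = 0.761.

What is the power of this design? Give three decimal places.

z_β = |p₁−p₂|·√(n/[p₁q₁+p₂q₂]) − z_{α/2}
    = 0.08 · √(825/0.4896) − 2.576
    = 0.08 · 41.0493 − 2.576
    = 3.2839 − 2.576 = 0.7079 → 0.71
Power = Φ(0.71) = 0.761.

Power ≈ 0.761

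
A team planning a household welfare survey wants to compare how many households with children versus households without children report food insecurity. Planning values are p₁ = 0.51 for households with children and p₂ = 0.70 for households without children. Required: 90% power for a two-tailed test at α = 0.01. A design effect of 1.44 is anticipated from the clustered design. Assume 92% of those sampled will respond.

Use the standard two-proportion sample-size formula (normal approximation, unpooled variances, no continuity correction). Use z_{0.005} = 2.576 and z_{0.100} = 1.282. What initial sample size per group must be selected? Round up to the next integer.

n = (z_{α/2} + z_β)² · [p₁(1−p₁) + p₂(1−p₂)] / (p₁ − p₂)²
  = (2.576 + 1.282)² · (0.51·0.49 + 0.70·0.30) / (-0.19)²
  = (3.858)² · (0.2499 + 0.2100) / 0.0361
  = 14.8842 · 0.4599 / 0.0361
  = 189.62
Design effect: 1.44 × 189.62 = 273.05.
Adjust for 92% response: 273.05 / 0.92 = 296.79.
Round up → n = 297 per group.

n = 297 per group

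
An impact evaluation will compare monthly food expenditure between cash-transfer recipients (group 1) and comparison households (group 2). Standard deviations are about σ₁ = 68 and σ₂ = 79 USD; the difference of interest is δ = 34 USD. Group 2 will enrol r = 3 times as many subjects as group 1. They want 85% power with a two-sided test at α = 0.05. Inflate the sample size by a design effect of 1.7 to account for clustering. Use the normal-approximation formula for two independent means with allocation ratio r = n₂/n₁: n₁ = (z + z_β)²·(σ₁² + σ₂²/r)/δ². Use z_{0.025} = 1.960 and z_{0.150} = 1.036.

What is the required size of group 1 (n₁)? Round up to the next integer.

n₁ = 89

n₁ = (z_{α/2} + z_β)² · (σ₁² + σ₂²/r) / δ²
   = (1.960 + 1.036)² · (68² + 79²/3) / 34²
   = 8.9760 · (4624 + 2080.3) / 1156
   = 8.9760 · 6704.3 / 1156
   = 52.06
Design effect: 1.7 × 52.06 = 88.50.
Round up → n₁ = 89; n₂ = r·n₁ = 3 × 89 = 267.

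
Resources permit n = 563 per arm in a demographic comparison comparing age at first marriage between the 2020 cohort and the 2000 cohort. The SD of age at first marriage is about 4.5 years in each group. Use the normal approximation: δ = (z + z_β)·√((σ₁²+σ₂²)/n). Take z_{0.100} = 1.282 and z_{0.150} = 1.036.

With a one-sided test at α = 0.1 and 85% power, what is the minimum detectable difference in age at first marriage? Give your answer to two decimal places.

Minimum detectable difference ≈ 0.62 years

δ = (z_α + z_β) · √((σ₁²+σ₂²)/n)
  = (1.282 + 1.036) · √(40.5/563)
  = 2.318 · √0.07194
  = 2.318 · 0.2682
  = 0.6217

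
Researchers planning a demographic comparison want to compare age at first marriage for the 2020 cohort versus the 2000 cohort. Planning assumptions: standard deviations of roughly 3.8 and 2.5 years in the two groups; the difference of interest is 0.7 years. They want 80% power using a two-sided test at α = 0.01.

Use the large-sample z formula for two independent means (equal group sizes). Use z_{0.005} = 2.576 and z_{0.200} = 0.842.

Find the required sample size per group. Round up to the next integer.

n = (z_{α/2} + z_β)² · (σ₁² + σ₂²) / δ²
  = (2.576 + 0.842)² · (3.8² + 2.5² = 20.69) / 0.7²
  = 11.6827 · 20.69 / 0.49
  = 493.30
Round up → n = 494 per group.

n = 494 per group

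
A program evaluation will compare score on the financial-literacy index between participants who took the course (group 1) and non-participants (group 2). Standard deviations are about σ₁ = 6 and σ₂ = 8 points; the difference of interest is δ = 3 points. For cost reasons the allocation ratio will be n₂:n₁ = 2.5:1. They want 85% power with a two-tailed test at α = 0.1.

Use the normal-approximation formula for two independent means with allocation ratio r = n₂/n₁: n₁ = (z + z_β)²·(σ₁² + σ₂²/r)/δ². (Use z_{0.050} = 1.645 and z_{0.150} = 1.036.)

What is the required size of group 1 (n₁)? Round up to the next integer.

n₁ = 50

n₁ = (z_{α/2} + z_β)² · (σ₁² + σ₂²/r) / δ²
   = (1.645 + 1.036)² · (6² + 8²/2.5) / 3²
   = 7.1878 · (36 + 25.6) / 9
   = 7.1878 · 61.6 / 9
   = 49.20
Round up → n₁ = 50; n₂ = r·n₁ = 2.5 × 50 = 125.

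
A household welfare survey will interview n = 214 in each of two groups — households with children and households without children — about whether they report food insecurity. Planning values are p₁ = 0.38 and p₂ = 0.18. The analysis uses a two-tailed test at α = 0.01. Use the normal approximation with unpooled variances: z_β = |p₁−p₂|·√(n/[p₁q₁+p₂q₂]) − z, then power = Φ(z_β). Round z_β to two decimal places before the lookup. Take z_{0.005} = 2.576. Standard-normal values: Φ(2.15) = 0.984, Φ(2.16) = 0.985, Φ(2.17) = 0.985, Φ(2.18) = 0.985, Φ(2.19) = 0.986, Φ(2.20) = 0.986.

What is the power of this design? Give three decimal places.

z_β = |p₁−p₂|·√(n/[p₁q₁+p₂q₂]) − z_{α/2}
    = 0.20 · √(214/0.3832) − 2.576
    = 0.20 · 23.6317 − 2.576
    = 4.7263 − 2.576 = 2.1503 → 2.15
Power = Φ(2.15) = 0.984.

Power ≈ 0.984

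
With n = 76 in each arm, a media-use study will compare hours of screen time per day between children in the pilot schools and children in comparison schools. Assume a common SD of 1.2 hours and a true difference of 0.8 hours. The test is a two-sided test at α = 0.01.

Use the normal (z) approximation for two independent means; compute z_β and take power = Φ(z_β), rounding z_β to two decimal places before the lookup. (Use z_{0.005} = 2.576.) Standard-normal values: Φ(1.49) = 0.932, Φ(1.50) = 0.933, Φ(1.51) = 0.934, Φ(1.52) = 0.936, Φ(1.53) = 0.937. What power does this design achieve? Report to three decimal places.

Power ≈ 0.937

z_β = δ·√(n/(σ₁²+σ₂²)) − z_{α/2}
    = 0.8 · √(76/2.88) − 2.576
    = 0.8 · 5.13701 − 2.576
    = 4.1096 − 2.576 = 1.5336 → 1.53
Power = Φ(1.53) = 0.937.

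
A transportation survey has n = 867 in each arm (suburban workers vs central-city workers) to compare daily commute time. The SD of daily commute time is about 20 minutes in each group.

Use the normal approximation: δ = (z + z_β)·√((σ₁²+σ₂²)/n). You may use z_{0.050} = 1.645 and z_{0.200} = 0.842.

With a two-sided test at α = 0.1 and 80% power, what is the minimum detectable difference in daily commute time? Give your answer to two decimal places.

Minimum detectable difference ≈ 2.39 minutes

δ = (z_{α/2} + z_β) · √((σ₁²+σ₂²)/n)
  = (1.645 + 0.842) · √(800/867)
  = 2.487 · √0.92272
  = 2.487 · 0.9606
  = 2.3890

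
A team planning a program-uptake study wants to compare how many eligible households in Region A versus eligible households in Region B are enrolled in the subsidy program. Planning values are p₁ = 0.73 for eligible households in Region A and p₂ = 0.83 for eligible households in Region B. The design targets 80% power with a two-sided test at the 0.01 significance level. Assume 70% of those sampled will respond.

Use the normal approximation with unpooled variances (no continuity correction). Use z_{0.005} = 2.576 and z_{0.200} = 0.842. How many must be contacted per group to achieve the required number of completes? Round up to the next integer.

n = (z_{α/2} + z_β)² · [p₁(1−p₁) + p₂(1−p₂)] / (p₁ − p₂)²
  = (2.576 + 0.842)² · (0.73·0.27 + 0.83·0.17) / (-0.10)²
  = (3.418)² · (0.1971 + 0.1411) / 0.0100
  = 11.6827 · 0.3382 / 0.0100
  = 395.11
Adjust for 70% response: 395.11 / 0.70 = 564.44.
Round up → n = 565 per group.

n = 565 per group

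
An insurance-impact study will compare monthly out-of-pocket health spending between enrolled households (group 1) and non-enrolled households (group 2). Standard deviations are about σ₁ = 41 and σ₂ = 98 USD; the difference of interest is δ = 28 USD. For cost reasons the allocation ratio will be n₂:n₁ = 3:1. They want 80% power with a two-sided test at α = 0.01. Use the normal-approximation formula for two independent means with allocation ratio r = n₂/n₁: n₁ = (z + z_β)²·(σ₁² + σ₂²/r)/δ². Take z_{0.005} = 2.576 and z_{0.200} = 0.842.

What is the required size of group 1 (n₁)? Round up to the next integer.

n₁ = (z_{α/2} + z_β)² · (σ₁² + σ₂²/r) / δ²
   = (2.576 + 0.842)² · (41² + 98²/3) / 28²
   = 11.6827 · (1681 + 3201.3) / 784
   = 11.6827 · 4882.3 / 784
   = 72.75
Round up → n₁ = 73; n₂ = r·n₁ = 3 × 73 = 219.

n₁ = 73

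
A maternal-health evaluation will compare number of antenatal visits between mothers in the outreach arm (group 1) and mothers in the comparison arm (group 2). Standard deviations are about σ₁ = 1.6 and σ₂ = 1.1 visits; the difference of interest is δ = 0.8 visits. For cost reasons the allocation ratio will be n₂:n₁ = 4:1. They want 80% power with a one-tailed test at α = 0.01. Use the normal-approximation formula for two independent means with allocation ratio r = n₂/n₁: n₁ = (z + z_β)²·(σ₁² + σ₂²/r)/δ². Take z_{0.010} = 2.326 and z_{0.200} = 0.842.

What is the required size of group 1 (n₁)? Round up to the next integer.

n₁ = (z_α + z_β)² · (σ₁² + σ₂²/r) / δ²
   = (2.326 + 0.842)² · (1.6² + 1.1²/4) / 0.8²
   = 10.0362 · (2.56 + 0.3025) / 0.64
   = 10.0362 · 2.8625 / 0.64
   = 44.89
Round up → n₁ = 45; n₂ = r·n₁ = 4 × 45 = 180.

n₁ = 45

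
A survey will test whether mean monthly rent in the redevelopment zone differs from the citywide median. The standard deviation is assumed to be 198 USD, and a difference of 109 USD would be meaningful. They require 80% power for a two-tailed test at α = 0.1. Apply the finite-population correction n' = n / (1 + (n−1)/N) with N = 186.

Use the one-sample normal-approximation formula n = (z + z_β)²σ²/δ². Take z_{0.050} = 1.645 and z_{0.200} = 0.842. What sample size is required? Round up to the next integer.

n = (z_{α/2} + z_β)² · σ² / δ²
  = (1.645 + 0.842)² · 198² / 109²
  = 6.1852 · 39204 / 11881
  = 20.41
Finite-population correction (N = 186): 20.41 / (1 + (20.41 − 1)/186) = 18.48.
Round up → n = 19.

n = 19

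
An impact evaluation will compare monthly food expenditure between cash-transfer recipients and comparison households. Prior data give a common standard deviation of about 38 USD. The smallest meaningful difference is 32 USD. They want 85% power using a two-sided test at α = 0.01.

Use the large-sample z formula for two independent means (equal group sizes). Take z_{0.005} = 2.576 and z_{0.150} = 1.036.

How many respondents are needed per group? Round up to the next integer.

n = (z_{α/2} + z_β)² · (σ₁² + σ₂²) / δ²
  = (2.576 + 1.036)² · (2·38² = 2888) / 32²
  = 13.0465 · 2888 / 1024
  = 36.80
Round up → n = 37 per group.

n = 37 per group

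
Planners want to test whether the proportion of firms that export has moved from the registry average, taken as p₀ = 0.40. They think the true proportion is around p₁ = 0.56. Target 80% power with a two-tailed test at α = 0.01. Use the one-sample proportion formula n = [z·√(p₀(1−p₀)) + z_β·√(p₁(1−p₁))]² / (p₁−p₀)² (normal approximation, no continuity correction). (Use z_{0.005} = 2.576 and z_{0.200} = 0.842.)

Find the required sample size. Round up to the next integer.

n = 111

n = [z_{α/2}·√(p₀q₀) + z_β·√(p₁q₁)]² / (p₁ − p₀)²
  = [2.576·√(0.40·0.60) + 0.842·√(0.56·0.44)]² / (0.16)²
  = [2.576·0.4899 + 0.842·0.4964]² / 0.0256
  = [1.6799]² / 0.0256
  = 110.24
Round up → n = 111.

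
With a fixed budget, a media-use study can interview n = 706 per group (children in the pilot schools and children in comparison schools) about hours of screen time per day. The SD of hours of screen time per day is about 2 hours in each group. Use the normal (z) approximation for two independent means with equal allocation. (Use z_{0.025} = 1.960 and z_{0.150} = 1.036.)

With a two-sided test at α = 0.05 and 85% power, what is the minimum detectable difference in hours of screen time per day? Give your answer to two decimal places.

Minimum detectable difference ≈ 0.32 hours

δ = (z_{α/2} + z_β) · √((σ₁²+σ₂²)/n)
  = (1.960 + 1.036) · √(8/706)
  = 2.996 · √0.01133
  = 2.996 · 0.1064
  = 0.3189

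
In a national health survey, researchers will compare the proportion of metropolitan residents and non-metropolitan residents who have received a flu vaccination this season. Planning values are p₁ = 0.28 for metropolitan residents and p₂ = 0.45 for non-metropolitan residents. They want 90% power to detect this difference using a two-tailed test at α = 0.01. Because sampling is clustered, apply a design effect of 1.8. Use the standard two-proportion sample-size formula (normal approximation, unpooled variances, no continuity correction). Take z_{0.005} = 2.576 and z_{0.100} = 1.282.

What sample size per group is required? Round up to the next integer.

n = (z_{α/2} + z_β)² · [p₁(1−p₁) + p₂(1−p₂)] / (p₁ − p₂)²
  = (2.576 + 1.282)² · (0.28·0.72 + 0.45·0.55) / (-0.17)²
  = (3.858)² · (0.2016 + 0.2475) / 0.0289
  = 14.8842 · 0.4491 / 0.0289
  = 231.30
Design effect: 1.8 × 231.30 = 416.33.
Round up → n = 417 per group.

n = 417 per group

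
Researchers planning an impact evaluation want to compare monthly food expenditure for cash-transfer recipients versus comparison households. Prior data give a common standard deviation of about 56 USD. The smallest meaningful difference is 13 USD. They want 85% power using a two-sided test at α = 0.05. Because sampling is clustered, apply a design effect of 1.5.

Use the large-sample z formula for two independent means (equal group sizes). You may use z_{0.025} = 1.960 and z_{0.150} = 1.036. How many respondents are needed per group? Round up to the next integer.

n = 500 per group

n = (z_{α/2} + z_β)² · (σ₁² + σ₂²) / δ²
  = (1.960 + 1.036)² · (2·56² = 6272) / 13²
  = 8.9760 · 6272 / 169
  = 333.12
Design effect: 1.5 × 333.12 = 499.68.
Round up → n = 500 per group.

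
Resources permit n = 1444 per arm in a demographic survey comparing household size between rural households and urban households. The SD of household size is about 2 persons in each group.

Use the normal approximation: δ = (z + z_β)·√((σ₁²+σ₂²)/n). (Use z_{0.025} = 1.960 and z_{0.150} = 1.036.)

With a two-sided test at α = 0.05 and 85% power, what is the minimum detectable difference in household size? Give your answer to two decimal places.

Minimum detectable difference ≈ 0.22 persons

δ = (z_{α/2} + z_β) · √((σ₁²+σ₂²)/n)
  = (1.960 + 1.036) · √(8/1444)
  = 2.996 · √0.00554
  = 2.996 · 0.0744
  = 0.2230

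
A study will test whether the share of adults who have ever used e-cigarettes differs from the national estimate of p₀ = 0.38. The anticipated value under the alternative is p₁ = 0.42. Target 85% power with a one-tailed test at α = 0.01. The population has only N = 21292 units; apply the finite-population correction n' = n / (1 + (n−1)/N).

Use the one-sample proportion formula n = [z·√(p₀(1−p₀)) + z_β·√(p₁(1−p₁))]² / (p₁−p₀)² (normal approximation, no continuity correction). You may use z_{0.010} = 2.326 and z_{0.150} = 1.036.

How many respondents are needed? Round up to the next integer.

n = 1559

n = [z_α·√(p₀q₀) + z_β·√(p₁q₁)]² / (p₁ − p₀)²
  = [2.326·√(0.38·0.62) + 1.036·√(0.42·0.58)]² / (0.04)²
  = [2.326·0.4854 + 1.036·0.4936]² / 0.0016
  = [1.6403]² / 0.0016
  = 1681.69
Finite-population correction (N = 21292): 1681.69 / (1 + (1681.69 − 1)/21292) = 1558.66.
Round up → n = 1559.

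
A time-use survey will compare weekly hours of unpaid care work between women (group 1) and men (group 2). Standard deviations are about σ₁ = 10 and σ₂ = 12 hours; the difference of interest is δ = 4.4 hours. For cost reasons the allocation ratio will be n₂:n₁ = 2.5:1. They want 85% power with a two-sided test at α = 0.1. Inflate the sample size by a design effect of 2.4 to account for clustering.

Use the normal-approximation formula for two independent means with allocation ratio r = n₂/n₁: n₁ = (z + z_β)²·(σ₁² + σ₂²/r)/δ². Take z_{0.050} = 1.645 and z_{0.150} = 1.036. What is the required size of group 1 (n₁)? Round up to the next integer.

n₁ = (z_{α/2} + z_β)² · (σ₁² + σ₂²/r) / δ²
   = (1.645 + 1.036)² · (10² + 12²/2.5) / 4.4²
   = 7.1878 · (100 + 57.6) / 19.36
   = 7.1878 · 157.6 / 19.36
   = 58.51
Design effect: 2.4 × 58.51 = 140.43.
Round up → n₁ = 141; n₂ = r·n₁ = 2.5 × 141 = 353.

n₁ = 141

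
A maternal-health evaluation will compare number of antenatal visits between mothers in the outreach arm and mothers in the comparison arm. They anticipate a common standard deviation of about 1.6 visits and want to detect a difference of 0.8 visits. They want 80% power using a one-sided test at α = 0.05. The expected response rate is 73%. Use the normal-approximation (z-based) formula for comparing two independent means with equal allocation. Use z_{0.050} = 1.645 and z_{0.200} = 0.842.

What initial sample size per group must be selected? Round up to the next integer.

n = 68 per group

n = (z_α + z_β)² · (σ₁² + σ₂²) / δ²
  = (1.645 + 0.842)² · (2·1.6² = 5.12) / 0.8²
  = 6.1852 · 5.12 / 0.64
  = 49.48
Adjust for 73% response: 49.48 / 0.73 = 67.78.
Round up → n = 68 per group.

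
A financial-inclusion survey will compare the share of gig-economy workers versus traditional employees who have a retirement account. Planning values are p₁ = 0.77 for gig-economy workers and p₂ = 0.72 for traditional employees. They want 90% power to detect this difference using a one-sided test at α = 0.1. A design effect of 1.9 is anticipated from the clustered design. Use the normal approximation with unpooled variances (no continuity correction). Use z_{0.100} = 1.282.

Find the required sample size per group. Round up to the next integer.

n = 1893 per group

n = (z_α + z_β)² · [p₁(1−p₁) + p₂(1−p₂)] / (p₁ − p₂)²
  = (1.282 + 1.282)² · (0.77·0.23 + 0.72·0.28) / (0.05)²
  = (2.564)² · (0.1771 + 0.2016) / 0.0025
  = 6.5741 · 0.3787 / 0.0025
  = 995.84
Design effect: 1.9 × 995.84 = 1892.10.
Round up → n = 1893 per group.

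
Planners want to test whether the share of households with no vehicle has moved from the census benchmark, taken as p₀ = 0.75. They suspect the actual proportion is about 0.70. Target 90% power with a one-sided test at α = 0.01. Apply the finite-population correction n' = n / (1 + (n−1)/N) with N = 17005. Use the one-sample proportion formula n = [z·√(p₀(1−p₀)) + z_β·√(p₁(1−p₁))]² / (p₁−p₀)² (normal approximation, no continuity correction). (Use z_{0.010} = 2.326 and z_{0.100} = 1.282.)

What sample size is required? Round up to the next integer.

n = [z_α·√(p₀q₀) + z_β·√(p₁q₁)]² / (p₁ − p₀)²
  = [2.326·√(0.75·0.25) + 1.282·√(0.70·0.30)]² / (-0.05)²
  = [2.326·0.4330 + 1.282·0.4583]² / 0.0025
  = [1.5947]² / 0.0025
  = 1017.19
Finite-population correction (N = 17005): 1017.19 / (1 + (1017.19 − 1)/17005) = 959.84.
Round up → n = 960.

n = 960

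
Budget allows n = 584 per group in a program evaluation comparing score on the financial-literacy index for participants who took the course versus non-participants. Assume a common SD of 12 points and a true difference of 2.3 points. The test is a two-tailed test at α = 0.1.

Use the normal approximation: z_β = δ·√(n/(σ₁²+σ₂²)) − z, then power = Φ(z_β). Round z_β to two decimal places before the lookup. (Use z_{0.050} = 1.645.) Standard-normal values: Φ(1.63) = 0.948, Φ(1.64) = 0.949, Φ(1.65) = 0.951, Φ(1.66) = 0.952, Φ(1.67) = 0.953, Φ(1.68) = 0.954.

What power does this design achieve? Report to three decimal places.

z_β = δ·√(n/(σ₁²+σ₂²)) − z_{α/2}
    = 2.3 · √(584/288) − 1.645
    = 2.3 · 1.42400 − 1.645
    = 3.2752 − 1.645 = 1.6302 → 1.63
Power = Φ(1.63) = 0.948.

Power ≈ 0.948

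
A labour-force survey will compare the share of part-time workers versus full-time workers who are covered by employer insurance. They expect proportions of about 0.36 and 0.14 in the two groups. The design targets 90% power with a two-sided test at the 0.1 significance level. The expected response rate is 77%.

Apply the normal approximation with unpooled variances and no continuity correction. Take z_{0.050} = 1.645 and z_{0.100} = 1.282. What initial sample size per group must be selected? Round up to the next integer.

n = (z_{α/2} + z_β)² · [p₁(1−p₁) + p₂(1−p₂)] / (p₁ − p₂)²
  = (1.645 + 1.282)² · (0.36·0.64 + 0.14·0.86) / (0.22)²
  = (2.927)² · (0.2304 + 0.1204) / 0.0484
  = 8.5673 · 0.3508 / 0.0484
  = 62.10
Adjust for 77% response: 62.10 / 0.77 = 80.64.
Round up → n = 81 per group.

n = 81 per group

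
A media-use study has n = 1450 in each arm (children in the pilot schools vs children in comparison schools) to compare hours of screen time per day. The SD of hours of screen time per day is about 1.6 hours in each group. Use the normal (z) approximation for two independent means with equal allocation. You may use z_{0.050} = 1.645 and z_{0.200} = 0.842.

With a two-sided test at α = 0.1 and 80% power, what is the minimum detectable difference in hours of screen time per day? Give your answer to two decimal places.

Minimum detectable difference ≈ 0.15 hours

δ = (z_{α/2} + z_β) · √((σ₁²+σ₂²)/n)
  = (1.645 + 0.842) · √(5.12/1450)
  = 2.487 · √0.00353
  = 2.487 · 0.0594
  = 0.1478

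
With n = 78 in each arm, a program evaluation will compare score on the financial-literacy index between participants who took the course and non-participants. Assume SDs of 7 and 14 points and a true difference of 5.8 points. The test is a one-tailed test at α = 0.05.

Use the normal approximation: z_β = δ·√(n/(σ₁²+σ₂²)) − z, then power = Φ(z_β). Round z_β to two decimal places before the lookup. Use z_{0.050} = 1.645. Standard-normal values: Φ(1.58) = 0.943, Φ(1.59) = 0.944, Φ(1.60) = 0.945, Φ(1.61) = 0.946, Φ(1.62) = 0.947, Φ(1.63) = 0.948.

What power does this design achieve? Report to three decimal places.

Power ≈ 0.948

z_β = δ·√(n/(σ₁²+σ₂²)) − z_α
    = 5.8 · √(78/245) − 1.645
    = 5.8 · 0.56424 − 1.645
    = 3.2726 − 1.645 = 1.6276 → 1.63
Power = Φ(1.63) = 0.948.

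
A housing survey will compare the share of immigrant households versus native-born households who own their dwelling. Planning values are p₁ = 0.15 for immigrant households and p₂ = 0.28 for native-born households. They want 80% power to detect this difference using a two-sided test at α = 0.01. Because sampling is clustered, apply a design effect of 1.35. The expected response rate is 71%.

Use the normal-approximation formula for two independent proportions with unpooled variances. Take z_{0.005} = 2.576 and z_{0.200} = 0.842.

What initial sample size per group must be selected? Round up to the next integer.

n = (z_{α/2} + z_β)² · [p₁(1−p₁) + p₂(1−p₂)] / (p₁ − p₂)²
  = (2.576 + 0.842)² · (0.15·0.85 + 0.28·0.72) / (-0.13)²
  = (3.418)² · (0.1275 + 0.2016) / 0.0169
  = 11.6827 · 0.3291 / 0.0169
  = 227.50
Design effect: 1.35 × 227.50 = 307.13.
Adjust for 71% response: 307.13 / 0.71 = 432.57.
Round up → n = 433 per group.

n = 433 per group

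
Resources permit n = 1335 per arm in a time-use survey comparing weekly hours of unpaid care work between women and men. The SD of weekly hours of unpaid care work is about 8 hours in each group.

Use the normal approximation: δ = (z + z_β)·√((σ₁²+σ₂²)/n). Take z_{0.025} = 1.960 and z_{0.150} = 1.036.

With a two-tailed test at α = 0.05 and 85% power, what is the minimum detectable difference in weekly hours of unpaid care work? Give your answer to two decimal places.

Minimum detectable difference ≈ 0.93 hours

δ = (z_{α/2} + z_β) · √((σ₁²+σ₂²)/n)
  = (1.960 + 1.036) · √(128/1335)
  = 2.996 · √0.09588
  = 2.996 · 0.3096
  = 0.9277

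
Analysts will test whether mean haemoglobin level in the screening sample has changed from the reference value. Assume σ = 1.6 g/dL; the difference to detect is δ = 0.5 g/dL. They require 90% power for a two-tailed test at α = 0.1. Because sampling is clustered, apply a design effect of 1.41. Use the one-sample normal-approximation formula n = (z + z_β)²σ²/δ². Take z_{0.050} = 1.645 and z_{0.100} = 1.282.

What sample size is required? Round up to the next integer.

n = 124

n = (z_{α/2} + z_β)² · σ² / δ²
  = (1.645 + 1.282)² · 1.6² / 0.5²
  = 8.5673 · 2.56 / 0.25
  = 87.73
Design effect: 1.41 × 87.73 = 123.70.
Round up → n = 124.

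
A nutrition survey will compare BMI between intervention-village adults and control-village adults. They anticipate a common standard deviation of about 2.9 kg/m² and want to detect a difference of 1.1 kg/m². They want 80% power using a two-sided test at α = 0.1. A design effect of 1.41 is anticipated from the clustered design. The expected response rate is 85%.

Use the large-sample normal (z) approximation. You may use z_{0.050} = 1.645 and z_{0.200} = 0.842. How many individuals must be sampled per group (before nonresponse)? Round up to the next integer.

n = (z_{α/2} + z_β)² · (σ₁² + σ₂²) / δ²
  = (1.645 + 0.842)² · (2·2.9² = 16.82) / 1.1²
  = 6.1852 · 16.82 / 1.21
  = 85.98
Design effect: 1.41 × 85.98 = 121.23.
Adjust for 85% response: 121.23 / 0.85 = 142.62.
Round up → n = 143 per group.

n = 143 per group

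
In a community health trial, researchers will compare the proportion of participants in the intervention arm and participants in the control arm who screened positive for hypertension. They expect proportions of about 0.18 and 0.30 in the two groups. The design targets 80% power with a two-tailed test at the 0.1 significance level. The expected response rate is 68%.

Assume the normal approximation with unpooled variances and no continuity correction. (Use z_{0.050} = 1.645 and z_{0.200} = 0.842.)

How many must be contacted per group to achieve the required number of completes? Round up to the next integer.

n = 226 per group

n = (z_{α/2} + z_β)² · [p₁(1−p₁) + p₂(1−p₂)] / (p₁ − p₂)²
  = (1.645 + 0.842)² · (0.18·0.82 + 0.30·0.70) / (-0.12)²
  = (2.487)² · (0.1476 + 0.2100) / 0.0144
  = 6.1852 · 0.3576 / 0.0144
  = 153.60
Adjust for 68% response: 153.60 / 0.68 = 225.88.
Round up → n = 226 per group.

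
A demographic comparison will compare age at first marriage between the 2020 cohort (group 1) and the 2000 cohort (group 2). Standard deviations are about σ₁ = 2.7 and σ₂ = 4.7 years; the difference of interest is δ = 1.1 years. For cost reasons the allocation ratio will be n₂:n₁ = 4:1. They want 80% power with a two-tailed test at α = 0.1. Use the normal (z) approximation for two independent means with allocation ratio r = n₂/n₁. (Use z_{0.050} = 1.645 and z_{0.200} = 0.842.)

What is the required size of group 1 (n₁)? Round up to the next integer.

n₁ = (z_{α/2} + z_β)² · (σ₁² + σ₂²/r) / δ²
   = (1.645 + 0.842)² · (2.7² + 4.7²/4) / 1.1²
   = 6.1852 · (7.29 + 5.5225) / 1.21
   = 6.1852 · 12.8125 / 1.21
   = 65.49
Round up → n₁ = 66; n₂ = r·n₁ = 4 × 66 = 264.

n₁ = 66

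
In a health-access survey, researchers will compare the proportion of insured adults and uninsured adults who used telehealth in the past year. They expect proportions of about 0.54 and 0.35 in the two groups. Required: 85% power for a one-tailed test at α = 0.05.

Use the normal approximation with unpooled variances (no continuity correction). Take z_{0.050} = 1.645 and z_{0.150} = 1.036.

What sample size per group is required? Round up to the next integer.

n = (z_α + z_β)² · [p₁(1−p₁) + p₂(1−p₂)] / (p₁ − p₂)²
  = (1.645 + 1.036)² · (0.54·0.46 + 0.35·0.65) / (0.19)²
  = (2.681)² · (0.2484 + 0.2275) / 0.0361
  = 7.1878 · 0.4759 / 0.0361
  = 94.75
Round up → n = 95 per group.

n = 95 per group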